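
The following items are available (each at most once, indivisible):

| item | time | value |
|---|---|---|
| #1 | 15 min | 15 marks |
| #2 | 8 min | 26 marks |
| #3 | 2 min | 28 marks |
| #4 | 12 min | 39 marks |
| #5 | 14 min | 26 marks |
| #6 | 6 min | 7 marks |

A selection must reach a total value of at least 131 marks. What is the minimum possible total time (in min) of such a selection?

Subsets with value ≥ 131, sorted by total time:
- #1+#2+#3+#4+#5: time 51, value 134
- #1+#2+#3+#4+#5+#6: time 57, value 141
Minimum time: 51 min.

51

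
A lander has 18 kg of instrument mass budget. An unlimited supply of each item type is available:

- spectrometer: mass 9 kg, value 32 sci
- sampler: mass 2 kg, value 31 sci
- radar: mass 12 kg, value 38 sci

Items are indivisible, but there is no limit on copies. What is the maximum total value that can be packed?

279 sci

Best value-per-unit is sampler at 31/2, and filling with it alone uses mass 9×2=18. No mix of the others beats 9×31 = 279.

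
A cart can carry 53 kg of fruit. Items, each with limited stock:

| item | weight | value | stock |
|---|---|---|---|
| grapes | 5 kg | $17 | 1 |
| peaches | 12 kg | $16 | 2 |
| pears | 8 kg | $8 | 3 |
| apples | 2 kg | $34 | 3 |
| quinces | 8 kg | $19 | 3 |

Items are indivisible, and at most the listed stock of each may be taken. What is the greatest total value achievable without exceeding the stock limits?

Top feasible selections:
- 1×grapes + 1×peaches + 3×apples + 3×quinces: weight 47, value 192
- 1×grapes + 2×pears + 3×apples + 3×quinces: weight 51, value 192
- 1×grapes + 2×peaches + 3×apples + 2×quinces: weight 51, value 189
Best: $192.

$192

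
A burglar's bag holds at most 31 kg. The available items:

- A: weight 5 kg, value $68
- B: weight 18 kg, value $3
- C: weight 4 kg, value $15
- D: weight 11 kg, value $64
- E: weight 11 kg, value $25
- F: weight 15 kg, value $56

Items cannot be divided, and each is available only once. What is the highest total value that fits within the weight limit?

$188

Check high-value combinations within 31 kg:
- A+D+F: weight 5+11+15=31, value 68+64+56=188
- A+C+D+E: weight 5+4+11+11=31, value 68+15+64+25=172
- A+D+E: weight 5+11+11=27, value 68+64+25=157
- A+E+F: weight 5+11+15=31, value 68+25+56=149
- A+C+D: weight 5+4+11=20, value 68+15+64=147
Best: $188.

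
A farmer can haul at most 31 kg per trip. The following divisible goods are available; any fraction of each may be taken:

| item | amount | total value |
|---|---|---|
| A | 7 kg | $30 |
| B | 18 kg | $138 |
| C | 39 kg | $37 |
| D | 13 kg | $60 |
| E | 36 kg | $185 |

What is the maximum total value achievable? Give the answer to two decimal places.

Take in order of value per unit:
- B (138/18 per unit): all 18 → value 138, running total 138.00
- E (185/36 per unit): 13 of 36 → value 13×185/36 = 66.8056, running total 204.81
Total 204.81.

204.81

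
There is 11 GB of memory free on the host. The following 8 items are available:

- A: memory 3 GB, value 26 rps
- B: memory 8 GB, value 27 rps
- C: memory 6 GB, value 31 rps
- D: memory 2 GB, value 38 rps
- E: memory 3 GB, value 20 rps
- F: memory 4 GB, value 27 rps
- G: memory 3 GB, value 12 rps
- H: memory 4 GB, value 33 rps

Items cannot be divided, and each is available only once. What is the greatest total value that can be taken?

Check high-value combinations within 11 GB:
- D+F+H: memory 2+4+4=10, value 38+27+33=98
- A+D+H: memory 3+2+4=9, value 26+38+33=97
- A+D+E+G: memory 3+2+3+3=11, value 26+38+20+12=96
Best: 98 rps.

98 rps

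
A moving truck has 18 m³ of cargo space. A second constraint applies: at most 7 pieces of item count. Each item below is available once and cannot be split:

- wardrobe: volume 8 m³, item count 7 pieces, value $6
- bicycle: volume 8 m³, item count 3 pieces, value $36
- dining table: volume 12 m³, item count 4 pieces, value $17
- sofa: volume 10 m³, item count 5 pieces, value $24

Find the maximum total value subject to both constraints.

Feasible sets respecting both limits:
- bicycle: volume 8, item count 3, value 36
- sofa: volume 10, item count 5, value 24
- dining table: volume 12, item count 4, value 17
- wardrobe: volume 8, item count 7, value 6
Best: $36.

$36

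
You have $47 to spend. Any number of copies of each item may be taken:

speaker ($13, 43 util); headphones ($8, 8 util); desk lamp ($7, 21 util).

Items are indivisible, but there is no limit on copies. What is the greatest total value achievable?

Best value-per-unit is speaker at 43/13; filling with it alone gives 3×43 = 129.
Optimal mix: 3×speaker + 1×desk lamp → cost 46, value 150.

150 util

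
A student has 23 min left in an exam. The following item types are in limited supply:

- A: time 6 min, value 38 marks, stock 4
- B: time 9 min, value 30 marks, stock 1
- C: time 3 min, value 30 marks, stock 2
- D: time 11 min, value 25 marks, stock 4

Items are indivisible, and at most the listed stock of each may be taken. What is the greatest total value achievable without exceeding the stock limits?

Best selections within time 23 and stock limits:
- 3×A + 1×C: time 21, value 144
- 2×A + 2×C: time 18, value 136
- 1×A + 1×B + 2×C: time 21, value 128
- 1×A + 2×C + 1×D: time 23, value 123
Best: 144 marks.

144 marks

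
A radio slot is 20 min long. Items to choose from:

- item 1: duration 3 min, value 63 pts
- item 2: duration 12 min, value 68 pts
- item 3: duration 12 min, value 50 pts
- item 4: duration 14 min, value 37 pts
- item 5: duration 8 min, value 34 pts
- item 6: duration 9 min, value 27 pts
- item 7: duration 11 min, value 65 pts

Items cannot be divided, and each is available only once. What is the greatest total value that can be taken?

131 pts

Check high-value combinations within 20 min:
- item 1+item 2: duration 3+12=15, value 63+68=131
- item 1+item 7: duration 3+11=14, value 63+65=128
- item 1+item 5+item 6: duration 3+8+9=20, value 63+34+27=124
- item 1+item 3: duration 3+12=15, value 63+50=113
- item 2+item 5: duration 12+8=20, value 68+34=102
Best: 131 pts.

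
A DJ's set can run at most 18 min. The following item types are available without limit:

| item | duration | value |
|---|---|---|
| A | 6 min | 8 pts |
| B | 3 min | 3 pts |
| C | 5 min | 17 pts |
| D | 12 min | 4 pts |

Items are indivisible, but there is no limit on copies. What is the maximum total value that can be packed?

54 pts

Best value-per-unit is C at 17/5; filling with it alone gives 3×17 = 51.
Optimal mix: 1×B + 3×C → duration 18, value 54.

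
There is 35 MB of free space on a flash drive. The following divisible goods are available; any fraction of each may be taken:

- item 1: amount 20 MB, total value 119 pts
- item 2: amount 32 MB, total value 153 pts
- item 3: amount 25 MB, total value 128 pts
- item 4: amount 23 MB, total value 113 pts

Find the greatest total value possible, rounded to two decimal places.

Take in order of value per unit:
- item 1 (119/20 per unit): all 20 → value 119, running total 119.00
- item 3 (128/25 per unit): 15 of 25 → value 15×128/25 = 76.8000, running total 195.80
Total 195.80.

195.80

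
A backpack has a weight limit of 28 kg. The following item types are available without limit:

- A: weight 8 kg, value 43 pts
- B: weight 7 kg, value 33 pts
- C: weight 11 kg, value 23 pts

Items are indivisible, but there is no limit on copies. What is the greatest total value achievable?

132 pts

Best value-per-unit is A at 43/8; filling with it alone gives 3×43 = 129.
Optimal mix: 4×B → weight 28, value 132.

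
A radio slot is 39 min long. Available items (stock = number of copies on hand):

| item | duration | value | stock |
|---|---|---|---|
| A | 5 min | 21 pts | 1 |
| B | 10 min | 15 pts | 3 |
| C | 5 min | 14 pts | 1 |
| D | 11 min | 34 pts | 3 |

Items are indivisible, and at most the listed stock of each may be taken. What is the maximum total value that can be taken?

Top feasible selections:
- 1×A + 3×D: duration 38, value 123
- 1×C + 3×D: duration 38, value 116
Best: 123 pts.

123 pts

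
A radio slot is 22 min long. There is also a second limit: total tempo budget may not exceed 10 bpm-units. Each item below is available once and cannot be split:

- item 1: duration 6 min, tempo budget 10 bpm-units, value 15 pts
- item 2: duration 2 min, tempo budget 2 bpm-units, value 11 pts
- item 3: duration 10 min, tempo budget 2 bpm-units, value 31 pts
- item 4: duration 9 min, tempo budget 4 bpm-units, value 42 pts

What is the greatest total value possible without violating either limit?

84 pts

Feasible sets respecting both limits:
- item 2+item 3+item 4: duration 21, tempo budget 8, value 84
- item 3+item 4: duration 19, tempo budget 6, value 73
- item 2+item 4: duration 11, tempo budget 6, value 53
- item 2+item 3: duration 12, tempo budget 4, value 42
Best: 84 pts.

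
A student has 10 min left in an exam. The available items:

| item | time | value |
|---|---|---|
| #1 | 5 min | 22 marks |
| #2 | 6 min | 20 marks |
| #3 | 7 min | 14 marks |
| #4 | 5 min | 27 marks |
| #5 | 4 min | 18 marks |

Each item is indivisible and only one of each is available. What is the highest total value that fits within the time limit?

49 marks

Check high-value combinations within 10 min:
- #1+#4: time 5+5=10, value 22+27=49
- #4+#5: time 5+4=9, value 27+18=45
- #1+#5: time 5+4=9, value 22+18=40
- #2+#5: time 6+4=10, value 20+18=38
Best: 49 marks.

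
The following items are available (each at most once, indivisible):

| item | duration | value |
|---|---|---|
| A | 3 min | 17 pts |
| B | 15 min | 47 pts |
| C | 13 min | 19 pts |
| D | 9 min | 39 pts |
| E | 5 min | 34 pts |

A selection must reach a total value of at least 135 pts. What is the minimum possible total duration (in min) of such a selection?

32

Subsets with value ≥ 135, sorted by total duration:
- A+B+D+E: duration 32, value 137
- B+C+D+E: duration 42, value 139
- A+B+C+D+E: duration 45, value 156
Minimum duration: 32 min.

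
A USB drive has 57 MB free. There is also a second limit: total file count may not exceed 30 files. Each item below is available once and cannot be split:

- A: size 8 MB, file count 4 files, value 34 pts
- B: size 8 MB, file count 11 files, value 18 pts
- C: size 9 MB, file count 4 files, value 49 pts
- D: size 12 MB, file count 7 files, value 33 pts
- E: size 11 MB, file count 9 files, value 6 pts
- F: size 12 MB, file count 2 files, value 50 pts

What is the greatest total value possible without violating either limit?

Feasible sets respecting both limits:
- A+B+C+D+F: size 49, file count 28, value 184
- A+C+D+E+F: size 52, file count 26, value 172
- A+C+D+F: size 41, file count 17, value 166
Best: 184 pts.

184 pts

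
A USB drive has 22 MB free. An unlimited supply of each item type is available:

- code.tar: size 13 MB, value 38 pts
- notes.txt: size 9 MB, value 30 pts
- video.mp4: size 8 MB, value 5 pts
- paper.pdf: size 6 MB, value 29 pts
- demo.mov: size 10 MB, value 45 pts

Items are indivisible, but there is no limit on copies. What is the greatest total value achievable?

103 pts

Best value-per-unit is paper.pdf at 29/6; filling with it alone gives 3×29 = 87.
Optimal mix: 2×paper.pdf + 1×demo.mov → size 22, value 103.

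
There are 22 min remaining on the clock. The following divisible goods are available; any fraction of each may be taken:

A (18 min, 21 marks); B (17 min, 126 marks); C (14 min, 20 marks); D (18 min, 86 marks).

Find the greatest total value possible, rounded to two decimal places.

149.89

Take in order of value per unit:
- B (126/17 per unit): all 17 → value 126, running total 126.00
- D (86/18 per unit): 5 of 18 → value 5×86/18 = 23.8889, running total 149.89
Total 149.89.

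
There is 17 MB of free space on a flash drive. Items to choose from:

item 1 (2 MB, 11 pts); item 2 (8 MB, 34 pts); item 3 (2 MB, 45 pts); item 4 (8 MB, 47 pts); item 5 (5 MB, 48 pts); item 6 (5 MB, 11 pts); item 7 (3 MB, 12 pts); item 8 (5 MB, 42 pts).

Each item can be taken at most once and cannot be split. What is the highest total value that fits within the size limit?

158 pts

Check high-value combinations within 17 MB:
- item 1+item 3+item 5+item 7+item 8: size 2+2+5+3+5=17, value 11+45+48+12+42=158
- item 1+item 3+item 4+item 5: size 2+2+8+5=17, value 11+45+47+48=151
- item 3+item 5+item 7+item 8: size 2+5+3+5=15, value 45+48+12+42=147
Best: 158 pts.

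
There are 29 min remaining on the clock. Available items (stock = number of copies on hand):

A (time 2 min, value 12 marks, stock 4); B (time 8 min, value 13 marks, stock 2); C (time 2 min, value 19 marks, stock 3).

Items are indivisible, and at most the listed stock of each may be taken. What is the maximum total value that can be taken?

Best selections within time 29 and stock limits:
- 3×A + 2×B + 3×C: time 28, value 119
- 4×A + 1×B + 3×C: time 22, value 118
Best: 119 marks.

119 marks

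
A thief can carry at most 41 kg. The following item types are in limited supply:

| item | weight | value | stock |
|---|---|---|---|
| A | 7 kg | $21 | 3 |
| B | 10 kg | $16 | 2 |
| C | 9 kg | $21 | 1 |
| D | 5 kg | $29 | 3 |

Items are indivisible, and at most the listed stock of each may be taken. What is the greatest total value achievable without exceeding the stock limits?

Best selections within weight 41 and stock limits:
- 3×A + 3×D: weight 36, value 150
- 2×A + 1×C + 3×D: weight 38, value 150
- 2×A + 1×B + 3×D: weight 39, value 145
- 1×A + 1×B + 1×C + 3×D: weight 41, value 145
Best: $150.

$150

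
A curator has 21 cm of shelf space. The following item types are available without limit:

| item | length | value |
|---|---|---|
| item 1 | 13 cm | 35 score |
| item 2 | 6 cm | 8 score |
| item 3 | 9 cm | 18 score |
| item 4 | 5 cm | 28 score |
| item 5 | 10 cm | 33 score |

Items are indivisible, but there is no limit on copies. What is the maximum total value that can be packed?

Best value-per-unit is item 4 at 28/5, and filling with it alone uses length 4×5=20. No mix of the others beats 4×28 = 112.

112 score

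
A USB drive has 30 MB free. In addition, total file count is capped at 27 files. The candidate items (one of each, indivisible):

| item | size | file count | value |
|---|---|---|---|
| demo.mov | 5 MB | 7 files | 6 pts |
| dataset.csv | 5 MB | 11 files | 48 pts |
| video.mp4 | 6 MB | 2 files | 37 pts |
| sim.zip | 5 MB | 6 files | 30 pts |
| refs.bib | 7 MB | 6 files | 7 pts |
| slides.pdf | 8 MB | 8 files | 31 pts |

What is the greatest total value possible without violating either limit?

146 pts

Feasible sets respecting both limits:
- dataset.csv+video.mp4+sim.zip+slides.pdf: size 24, file count 27, value 146
- dataset.csv+video.mp4+refs.bib+slides.pdf: size 26, file count 27, value 123
- dataset.csv+video.mp4+sim.zip+refs.bib: size 23, file count 25, value 122
- demo.mov+dataset.csv+video.mp4+sim.zip: size 21, file count 26, value 121
Best: 146 pts.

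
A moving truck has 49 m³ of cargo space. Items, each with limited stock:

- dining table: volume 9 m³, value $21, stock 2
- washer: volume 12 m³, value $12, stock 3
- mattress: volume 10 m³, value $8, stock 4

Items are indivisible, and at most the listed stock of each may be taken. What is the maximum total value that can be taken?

$66

Top feasible selections:
- 2×dining table + 2×washer: volume 42, value 66
- 2×dining table + 3×mattress: volume 48, value 66
Best: $66.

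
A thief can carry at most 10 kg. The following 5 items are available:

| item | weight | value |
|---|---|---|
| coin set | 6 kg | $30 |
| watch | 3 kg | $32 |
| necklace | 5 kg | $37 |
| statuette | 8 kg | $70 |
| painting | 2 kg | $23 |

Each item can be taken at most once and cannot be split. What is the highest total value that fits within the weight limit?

$93

Check high-value combinations within 10 kg:
- statuette+painting: weight 8+2=10, value 70+23=93
- watch+necklace+painting: weight 3+5+2=10, value 32+37+23=92
- statuette: weight 8, value 70
Best: $93.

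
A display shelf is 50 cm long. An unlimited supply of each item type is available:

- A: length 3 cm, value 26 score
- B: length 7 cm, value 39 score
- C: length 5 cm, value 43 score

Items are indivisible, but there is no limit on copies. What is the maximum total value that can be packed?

Best value-per-unit is A at 26/3; filling with it alone gives 16×26 = 416.
Optimal mix: 15×A + 1×C → length 50, value 433.

433 score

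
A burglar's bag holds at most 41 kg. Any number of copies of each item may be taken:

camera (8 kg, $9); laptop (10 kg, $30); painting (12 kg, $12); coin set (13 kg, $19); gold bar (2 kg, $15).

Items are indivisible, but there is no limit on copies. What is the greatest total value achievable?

Best value-per-unit is gold bar at 15/2, and filling with it alone uses weight 20×2=40. No mix of the others beats 20×15 = 300.

$300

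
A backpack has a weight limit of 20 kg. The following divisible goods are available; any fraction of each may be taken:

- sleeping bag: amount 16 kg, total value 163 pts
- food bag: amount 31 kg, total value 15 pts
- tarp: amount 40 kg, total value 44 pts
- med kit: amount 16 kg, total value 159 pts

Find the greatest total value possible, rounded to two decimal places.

Take in order of value per unit:
- sleeping bag (163/16 per unit): all 16 → value 163, running total 163.00
- med kit (159/16 per unit): 4 of 16 → value 4×159/16 = 39.7500, running total 202.75
Total 202.75.

202.75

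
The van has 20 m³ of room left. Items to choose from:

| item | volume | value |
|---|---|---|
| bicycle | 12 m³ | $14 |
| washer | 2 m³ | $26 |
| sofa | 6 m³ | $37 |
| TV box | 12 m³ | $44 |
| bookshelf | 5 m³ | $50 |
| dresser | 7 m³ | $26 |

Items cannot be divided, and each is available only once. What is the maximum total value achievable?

$139

This is a 0/1 knapsack; check combinations near the capacity.
- washer+sofa+bookshelf+dresser: volume 2+6+5+7=20, value 26+37+50+26=139
- washer+TV box+bookshelf: volume 2+12+5=19, value 26+44+50=120
- washer+sofa+bookshelf: volume 2+6+5=13, value 26+37+50=113
- sofa+bookshelf+dresser: volume 6+5+7=18, value 37+50+26=113
Best: $139.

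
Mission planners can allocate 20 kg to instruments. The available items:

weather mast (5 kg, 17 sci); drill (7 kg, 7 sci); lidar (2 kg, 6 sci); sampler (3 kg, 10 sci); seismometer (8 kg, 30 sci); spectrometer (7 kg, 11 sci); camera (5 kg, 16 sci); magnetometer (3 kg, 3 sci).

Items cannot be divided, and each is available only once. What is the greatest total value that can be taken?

69 sci

Check high-value combinations within 20 kg:
- weather mast+lidar+seismometer+camera: mass 5+2+8+5=20, value 17+6+30+16=69
- weather mast+lidar+sampler+seismometer: mass 5+2+3+8=18, value 17+6+10+30=63
- weather mast+seismometer+camera: mass 5+8+5=18, value 17+30+16=63
- lidar+sampler+seismometer+camera: mass 2+3+8+5=18, value 6+10+30+16=62
- weather mast+sampler+seismometer+magnetometer: mass 5+3+8+3=19, value 17+10+30+3=60
Best: 69 sci.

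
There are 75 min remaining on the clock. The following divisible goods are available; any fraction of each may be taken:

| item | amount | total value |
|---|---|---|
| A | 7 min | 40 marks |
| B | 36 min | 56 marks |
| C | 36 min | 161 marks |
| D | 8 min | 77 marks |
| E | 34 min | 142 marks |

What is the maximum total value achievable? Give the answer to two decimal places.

Take in order of value per unit:
- D (77/8 per unit): all 8 → value 77, running total 77.00
- A (40/7 per unit): all 7 → value 40, running total 117.00
- C (161/36 per unit): all 36 → value 161, running total 278.00
- E (142/34 per unit): 24 of 34 → value 24×142/34 = 100.2353, running total 378.24
Total 378.24.

378.24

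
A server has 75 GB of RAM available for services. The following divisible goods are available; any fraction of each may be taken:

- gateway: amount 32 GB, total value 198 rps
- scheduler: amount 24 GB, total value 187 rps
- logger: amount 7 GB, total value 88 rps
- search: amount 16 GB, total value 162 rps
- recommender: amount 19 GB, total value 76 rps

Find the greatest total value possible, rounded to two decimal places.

610.25

Take in order of value per unit:
- logger (88/7 per unit): all 7 → value 88, running total 88.00
- search (162/16 per unit): all 16 → value 162, running total 250.00
- scheduler (187/24 per unit): all 24 → value 187, running total 437.00
- gateway (198/32 per unit): 28 of 32 → value 28×198/32 = 173.2500, running total 610.25
Total 610.25.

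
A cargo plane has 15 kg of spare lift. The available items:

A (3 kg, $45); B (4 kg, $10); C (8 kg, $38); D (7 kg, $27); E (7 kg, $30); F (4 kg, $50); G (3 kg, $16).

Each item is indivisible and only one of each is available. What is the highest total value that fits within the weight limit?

$133

Check high-value combinations within 15 kg:
- A+C+F: weight 3+8+4=15, value 45+38+50=133
- A+E+F: weight 3+7+4=14, value 45+30+50=125
- A+D+F: weight 3+7+4=14, value 45+27+50=122
- A+B+F+G: weight 3+4+4+3=14, value 45+10+50+16=121
Best: $133.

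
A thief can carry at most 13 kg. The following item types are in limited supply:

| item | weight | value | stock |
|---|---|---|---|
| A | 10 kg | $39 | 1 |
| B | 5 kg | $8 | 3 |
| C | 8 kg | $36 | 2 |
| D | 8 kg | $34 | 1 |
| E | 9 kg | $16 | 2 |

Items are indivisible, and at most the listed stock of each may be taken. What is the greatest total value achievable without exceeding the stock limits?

$44

Top feasible selections:
- 1×B + 1×C: weight 13, value 44
- 1×B + 1×D: weight 13, value 42
- 1×A: weight 10, value 39
Best: $44.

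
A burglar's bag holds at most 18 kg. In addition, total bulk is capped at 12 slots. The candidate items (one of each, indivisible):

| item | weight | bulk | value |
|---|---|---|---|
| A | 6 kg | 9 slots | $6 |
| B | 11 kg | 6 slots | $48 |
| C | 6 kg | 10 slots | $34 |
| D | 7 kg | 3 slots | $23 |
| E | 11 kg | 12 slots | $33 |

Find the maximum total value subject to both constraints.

Feasible sets respecting both limits:
- B+D: weight 18, bulk 9, value 71
- B: weight 11, bulk 6, value 48
- C: weight 6, bulk 10, value 34
- E: weight 11, bulk 12, value 33
Best: $71.

$71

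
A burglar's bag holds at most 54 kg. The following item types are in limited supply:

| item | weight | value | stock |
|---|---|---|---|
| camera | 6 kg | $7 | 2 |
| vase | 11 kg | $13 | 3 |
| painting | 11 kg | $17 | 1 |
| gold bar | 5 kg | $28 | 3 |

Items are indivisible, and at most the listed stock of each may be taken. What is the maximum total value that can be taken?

$134

Best selections within weight 54 and stock limits:
- 1×camera + 2×vase + 1×painting + 3×gold bar: weight 54, value 134
- 1×camera + 3×vase + 3×gold bar: weight 54, value 130
Best: $134.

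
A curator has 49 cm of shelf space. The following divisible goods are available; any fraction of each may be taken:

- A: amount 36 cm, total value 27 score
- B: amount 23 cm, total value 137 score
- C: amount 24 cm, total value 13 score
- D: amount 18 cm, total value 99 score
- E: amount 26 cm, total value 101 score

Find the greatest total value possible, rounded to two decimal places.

267.08

Take in order of value per unit:
- B (137/23 per unit): all 23 → value 137, running total 137.00
- D (99/18 per unit): all 18 → value 99, running total 236.00
- E (101/26 per unit): 8 of 26 → value 8×101/26 = 31.0769, running total 267.08
Total 267.08.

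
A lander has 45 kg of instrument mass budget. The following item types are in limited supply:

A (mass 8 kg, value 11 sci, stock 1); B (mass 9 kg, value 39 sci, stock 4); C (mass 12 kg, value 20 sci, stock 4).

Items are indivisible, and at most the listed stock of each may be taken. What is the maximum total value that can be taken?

167 sci

Top feasible selections:
- 1×A + 4×B: mass 44, value 167
- 4×B: mass 36, value 156
- 3×B + 1×C: mass 39, value 137
Best: 167 sci.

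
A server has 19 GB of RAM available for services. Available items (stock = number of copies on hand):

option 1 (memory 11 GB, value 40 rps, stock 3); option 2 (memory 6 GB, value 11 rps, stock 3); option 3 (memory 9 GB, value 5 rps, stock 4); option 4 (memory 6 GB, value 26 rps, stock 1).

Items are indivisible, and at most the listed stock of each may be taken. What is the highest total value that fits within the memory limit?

66 rps

Best selections within memory 19 and stock limits:
- 1×option 1 + 1×option 4: memory 17, value 66
- 1×option 1 + 1×option 2: memory 17, value 51
- 2×option 2 + 1×option 4: memory 18, value 48
- 1×option 1: memory 11, value 40
Best: 66 rps.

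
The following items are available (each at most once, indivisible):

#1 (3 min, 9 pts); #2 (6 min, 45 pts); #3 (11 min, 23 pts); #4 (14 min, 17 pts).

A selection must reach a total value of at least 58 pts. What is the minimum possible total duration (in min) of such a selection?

Subsets with value ≥ 58, sorted by total duration:
- #2+#3: duration 17, value 68
- #1+#2+#3: duration 20, value 77
- #2+#4: duration 20, value 62
Minimum duration: 17 min.

17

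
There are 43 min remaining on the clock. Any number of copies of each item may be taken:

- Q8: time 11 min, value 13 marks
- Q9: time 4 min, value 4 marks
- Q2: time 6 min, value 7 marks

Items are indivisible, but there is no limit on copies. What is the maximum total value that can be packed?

50 marks

Best value-per-unit is Q8 at 13/11; filling with it alone gives 3×13 = 39.
Optimal mix: 3×Q8 + 1×Q9 + 1×Q2 → time 43, value 50.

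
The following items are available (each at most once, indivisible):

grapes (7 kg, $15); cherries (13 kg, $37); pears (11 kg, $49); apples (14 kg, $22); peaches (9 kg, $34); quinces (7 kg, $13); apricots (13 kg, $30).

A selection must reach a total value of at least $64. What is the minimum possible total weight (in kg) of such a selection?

Subsets with value ≥ 64, sorted by total weight:
- grapes+pears: weight 18, value 64
- pears+peaches: weight 20, value 83
- cherries+peaches: weight 22, value 71
- peaches+apricots: weight 22, value 64
Minimum weight: 18 kg.

18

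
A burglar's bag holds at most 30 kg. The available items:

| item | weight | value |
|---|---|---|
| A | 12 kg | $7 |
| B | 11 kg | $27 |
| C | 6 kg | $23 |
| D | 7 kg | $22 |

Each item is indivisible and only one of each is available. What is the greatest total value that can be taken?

$72

Check high-value combinations within 30 kg:
- B+C+D: weight 11+6+7=24, value 27+23+22=72
- A+B+C: weight 12+11+6=29, value 7+27+23=57
- A+B+D: weight 12+11+7=30, value 7+27+22=56
- A+C+D: weight 12+6+7=25, value 7+23+22=52
Best: $72.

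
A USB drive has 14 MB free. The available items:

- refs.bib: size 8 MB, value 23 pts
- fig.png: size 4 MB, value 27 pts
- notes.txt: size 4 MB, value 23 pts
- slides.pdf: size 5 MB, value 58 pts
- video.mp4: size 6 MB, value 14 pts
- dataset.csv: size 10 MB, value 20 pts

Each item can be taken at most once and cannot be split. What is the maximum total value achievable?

108 pts

Check high-value combinations within 14 MB:
- fig.png+notes.txt+slides.pdf: size 4+4+5=13, value 27+23+58=108
- fig.png+slides.pdf: size 4+5=9, value 27+58=85
- notes.txt+slides.pdf: size 4+5=9, value 23+58=81
- refs.bib+slides.pdf: size 8+5=13, value 23+58=81
Best: 108 pts.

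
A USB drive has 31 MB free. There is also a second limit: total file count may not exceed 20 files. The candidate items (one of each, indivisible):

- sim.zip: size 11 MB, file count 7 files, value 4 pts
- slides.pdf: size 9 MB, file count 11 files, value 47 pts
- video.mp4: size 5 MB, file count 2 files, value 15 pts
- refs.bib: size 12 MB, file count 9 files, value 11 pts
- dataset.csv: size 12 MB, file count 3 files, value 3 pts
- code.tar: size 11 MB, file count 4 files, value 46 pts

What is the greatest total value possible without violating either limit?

Feasible sets respecting both limits:
- slides.pdf+video.mp4+code.tar: size 25, file count 17, value 108
- slides.pdf+code.tar: size 20, file count 15, value 93
- video.mp4+refs.bib+code.tar: size 28, file count 15, value 72
Best: 108 pts.

108 pts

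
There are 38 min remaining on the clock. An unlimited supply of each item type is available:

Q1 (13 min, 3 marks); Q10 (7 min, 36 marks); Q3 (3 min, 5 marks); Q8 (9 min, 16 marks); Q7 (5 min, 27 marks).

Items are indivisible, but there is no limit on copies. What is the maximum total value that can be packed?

198 marks

Best value-per-unit is Q7 at 27/5; filling with it alone gives 7×27 = 189.
Optimal mix: 4×Q10 + 2×Q7 → time 38, value 198.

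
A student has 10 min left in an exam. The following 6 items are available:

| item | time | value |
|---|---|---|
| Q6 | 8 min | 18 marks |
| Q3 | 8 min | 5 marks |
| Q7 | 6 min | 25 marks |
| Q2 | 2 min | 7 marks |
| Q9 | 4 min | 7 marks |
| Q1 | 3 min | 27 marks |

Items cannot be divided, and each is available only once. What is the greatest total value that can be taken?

This is a 0/1 knapsack; check combinations near the capacity.
- Q7+Q1: time 6+3=9, value 25+27=52
- Q2+Q9+Q1: time 2+4+3=9, value 7+7+27=41
- Q2+Q1: time 2+3=5, value 7+27=34
Best: 52 marks.

52 marks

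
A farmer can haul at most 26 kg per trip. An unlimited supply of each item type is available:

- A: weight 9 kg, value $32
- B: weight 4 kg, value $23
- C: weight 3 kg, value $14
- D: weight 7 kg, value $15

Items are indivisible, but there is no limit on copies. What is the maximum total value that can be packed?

$143

Best value-per-unit is B at 23/4; filling with it alone gives 6×23 = 138.
Optimal mix: 5×B + 2×C → weight 26, value 143.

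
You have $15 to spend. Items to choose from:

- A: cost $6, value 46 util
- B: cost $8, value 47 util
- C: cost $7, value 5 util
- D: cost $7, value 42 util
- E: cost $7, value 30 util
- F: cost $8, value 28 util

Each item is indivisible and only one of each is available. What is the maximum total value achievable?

Check high-value combinations within $15:
- A+B: cost 6+8=14, value 46+47=93
- B+D: cost 8+7=15, value 47+42=89
- A+D: cost 6+7=13, value 46+42=88
- B+E: cost 8+7=15, value 47+30=77
- A+E: cost 6+7=13, value 46+30=76
Best: 93 util.

93 util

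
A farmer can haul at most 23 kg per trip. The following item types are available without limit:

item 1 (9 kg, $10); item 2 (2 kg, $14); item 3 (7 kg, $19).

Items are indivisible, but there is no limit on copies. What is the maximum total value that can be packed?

Best value-per-unit is item 2 at 14/2, and filling with it alone uses weight 11×2=22. No mix of the others beats 11×14 = 154.

$154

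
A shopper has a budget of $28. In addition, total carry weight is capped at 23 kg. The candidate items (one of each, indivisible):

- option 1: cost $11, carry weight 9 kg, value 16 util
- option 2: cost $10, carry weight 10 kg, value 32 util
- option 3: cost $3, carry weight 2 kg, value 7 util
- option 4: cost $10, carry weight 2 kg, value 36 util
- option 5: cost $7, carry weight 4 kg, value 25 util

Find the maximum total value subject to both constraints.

93 util

Feasible sets respecting both limits:
- option 2+option 4+option 5: cost 27, carry weight 16, value 93
- option 1+option 4+option 5: cost 28, carry weight 15, value 77
- option 2+option 3+option 4: cost 23, carry weight 14, value 75
- option 1+option 2+option 5: cost 28, carry weight 23, value 73
Best: 93 util.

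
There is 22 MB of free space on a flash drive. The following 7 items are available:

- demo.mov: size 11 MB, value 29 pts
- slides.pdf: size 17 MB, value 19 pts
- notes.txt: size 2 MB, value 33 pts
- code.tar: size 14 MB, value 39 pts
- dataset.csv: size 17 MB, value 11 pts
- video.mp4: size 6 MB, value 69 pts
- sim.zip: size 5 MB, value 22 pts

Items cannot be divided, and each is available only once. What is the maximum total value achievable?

141 pts

Check high-value combinations within 22 MB:
- notes.txt+code.tar+video.mp4: size 2+14+6=22, value 33+39+69=141
- demo.mov+notes.txt+video.mp4: size 11+2+6=19, value 29+33+69=131
- notes.txt+video.mp4+sim.zip: size 2+6+5=13, value 33+69+22=124
Best: 141 pts.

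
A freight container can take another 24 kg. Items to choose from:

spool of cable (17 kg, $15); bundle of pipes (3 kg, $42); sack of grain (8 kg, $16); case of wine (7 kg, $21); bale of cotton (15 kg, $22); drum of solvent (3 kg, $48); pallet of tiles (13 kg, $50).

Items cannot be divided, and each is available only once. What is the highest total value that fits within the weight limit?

$140

Check high-value combinations within 24 kg:
- bundle of pipes+drum of solvent+pallet of tiles: weight 3+3+13=19, value 42+48+50=140
- bundle of pipes+sack of grain+case of wine+drum of solvent: weight 3+8+7+3=21, value 42+16+21+48=127
- case of wine+drum of solvent+pallet of tiles: weight 7+3+13=23, value 21+48+50=119
- sack of grain+drum of solvent+pallet of tiles: weight 8+3+13=24, value 16+48+50=114
Best: $140.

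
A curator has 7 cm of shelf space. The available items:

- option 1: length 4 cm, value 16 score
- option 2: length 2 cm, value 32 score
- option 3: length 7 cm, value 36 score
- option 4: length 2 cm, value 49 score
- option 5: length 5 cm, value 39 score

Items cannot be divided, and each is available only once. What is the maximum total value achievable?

88 score

Check high-value combinations within 7 cm:
- option 4+option 5: length 2+5=7, value 49+39=88
- option 2+option 4: length 2+2=4, value 32+49=81
- option 2+option 5: length 2+5=7, value 32+39=71
- option 1+option 4: length 4+2=6, value 16+49=65
Best: 88 score.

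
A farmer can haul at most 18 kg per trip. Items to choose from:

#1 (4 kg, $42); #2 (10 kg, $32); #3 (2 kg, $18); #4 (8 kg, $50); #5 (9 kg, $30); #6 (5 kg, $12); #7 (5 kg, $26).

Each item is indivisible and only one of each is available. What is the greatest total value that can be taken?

$118

Check high-value combinations within 18 kg:
- #1+#4+#7: weight 4+8+5=17, value 42+50+26=118
- #1+#3+#4: weight 4+2+8=14, value 42+18+50=110
- #1+#4+#6: weight 4+8+5=17, value 42+50+12=104
Best: $118.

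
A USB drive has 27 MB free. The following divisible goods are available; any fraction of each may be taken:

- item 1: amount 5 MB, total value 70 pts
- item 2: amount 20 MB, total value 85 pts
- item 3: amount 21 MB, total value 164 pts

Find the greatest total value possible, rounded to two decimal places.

238.25

Take in order of value per unit:
- item 1 (70/5 per unit): all 5 → value 70, running total 70.00
- item 3 (164/21 per unit): all 21 → value 164, running total 234.00
- item 2 (85/20 per unit): 1 of 20 → value 1×85/20 = 4.2500, running total 238.25
Total 238.25.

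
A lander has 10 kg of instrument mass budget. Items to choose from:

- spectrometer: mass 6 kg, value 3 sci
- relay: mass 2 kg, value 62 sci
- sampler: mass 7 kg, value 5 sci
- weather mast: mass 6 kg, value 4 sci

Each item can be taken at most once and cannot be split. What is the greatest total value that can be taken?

This is a 0/1 knapsack; check combinations near the capacity.
- relay+sampler: mass 2+7=9, value 62+5=67
- relay+weather mast: mass 2+6=8, value 62+4=66
- spectrometer+relay: mass 6+2=8, value 3+62=65
Best: 67 sci.

67 sci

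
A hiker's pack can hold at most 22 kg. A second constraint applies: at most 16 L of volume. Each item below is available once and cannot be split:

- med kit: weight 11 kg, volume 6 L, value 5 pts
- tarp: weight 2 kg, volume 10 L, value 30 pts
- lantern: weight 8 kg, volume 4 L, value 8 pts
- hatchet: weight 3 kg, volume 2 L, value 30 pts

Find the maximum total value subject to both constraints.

68 pts

Feasible sets respecting both limits:
- tarp+lantern+hatchet: weight 13, volume 16, value 68
- tarp+hatchet: weight 5, volume 12, value 60
- med kit+lantern+hatchet: weight 22, volume 12, value 43
Best: 68 pts.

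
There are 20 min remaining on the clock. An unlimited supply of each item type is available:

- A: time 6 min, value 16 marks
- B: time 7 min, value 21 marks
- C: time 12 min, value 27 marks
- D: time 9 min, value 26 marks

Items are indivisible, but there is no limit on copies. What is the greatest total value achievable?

Best value-per-unit is B at 21/7; filling with it alone gives 2×21 = 42.
Optimal mix: 1×A + 2×B → time 20, value 58.

58 marks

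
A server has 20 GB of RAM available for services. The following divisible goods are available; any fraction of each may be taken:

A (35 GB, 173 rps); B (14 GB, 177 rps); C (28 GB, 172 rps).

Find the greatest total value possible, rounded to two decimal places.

213.86

Take in order of value per unit:
- B (177/14 per unit): all 14 → value 177, running total 177.00
- C (172/28 per unit): 6 of 28 → value 6×172/28 = 36.8571, running total 213.86
Total 213.86.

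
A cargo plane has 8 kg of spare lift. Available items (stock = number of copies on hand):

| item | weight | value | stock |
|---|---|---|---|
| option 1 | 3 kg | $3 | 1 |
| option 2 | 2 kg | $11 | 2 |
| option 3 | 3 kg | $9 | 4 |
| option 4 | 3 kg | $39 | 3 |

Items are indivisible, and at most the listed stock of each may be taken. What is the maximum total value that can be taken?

$89

Top feasible selections:
- 1×option 2 + 2×option 4: weight 8, value 89
- 2×option 4: weight 6, value 78
Best: $89.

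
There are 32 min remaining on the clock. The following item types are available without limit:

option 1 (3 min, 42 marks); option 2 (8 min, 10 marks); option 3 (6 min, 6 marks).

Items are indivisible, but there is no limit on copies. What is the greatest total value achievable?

Best value-per-unit is option 1 at 42/3, and filling with it alone uses time 10×3=30. No mix of the others beats 10×42 = 420.

420 marks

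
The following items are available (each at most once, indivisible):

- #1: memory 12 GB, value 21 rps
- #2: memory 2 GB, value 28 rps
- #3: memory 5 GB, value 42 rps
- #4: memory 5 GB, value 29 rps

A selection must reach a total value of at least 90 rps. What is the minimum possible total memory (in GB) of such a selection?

Subsets with value ≥ 90, sorted by total memory:
- #2+#3+#4: memory 12, value 99
- #1+#2+#3: memory 19, value 91
Minimum memory: 12 GB.

12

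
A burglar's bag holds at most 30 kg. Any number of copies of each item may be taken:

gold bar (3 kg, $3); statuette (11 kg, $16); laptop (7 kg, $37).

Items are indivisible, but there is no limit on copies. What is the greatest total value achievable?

Best value-per-unit is laptop at 37/7, and filling with it alone uses weight 4×7=28. No mix of the others beats 4×37 = 148.

$148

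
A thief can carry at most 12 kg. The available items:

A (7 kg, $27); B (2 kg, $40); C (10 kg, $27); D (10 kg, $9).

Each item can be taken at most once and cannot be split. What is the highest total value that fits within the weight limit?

$67

Check high-value combinations within 12 kg:
- A+B: weight 7+2=9, value 27+40=67
- B+C: weight 2+10=12, value 40+27=67
- B+D: weight 2+10=12, value 40+9=49
Best: $67.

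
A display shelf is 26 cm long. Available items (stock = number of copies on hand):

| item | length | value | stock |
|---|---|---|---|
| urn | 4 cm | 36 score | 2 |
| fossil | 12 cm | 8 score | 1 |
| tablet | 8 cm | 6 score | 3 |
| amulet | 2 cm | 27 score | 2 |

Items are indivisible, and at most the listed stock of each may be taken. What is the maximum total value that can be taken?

134 score

Top feasible selections:
- 2×urn + 1×fossil + 2×amulet: length 24, value 134
- 2×urn + 1×tablet + 2×amulet: length 20, value 132
- 2×urn + 2×amulet: length 12, value 126
- 2×urn + 2×tablet + 1×amulet: length 26, value 111
Best: 134 score.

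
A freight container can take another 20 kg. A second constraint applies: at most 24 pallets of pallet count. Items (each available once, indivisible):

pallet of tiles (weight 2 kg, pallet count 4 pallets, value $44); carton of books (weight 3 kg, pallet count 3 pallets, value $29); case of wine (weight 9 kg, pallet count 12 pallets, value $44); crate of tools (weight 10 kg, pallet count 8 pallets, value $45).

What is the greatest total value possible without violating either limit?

Feasible sets respecting both limits:
- pallet of tiles+carton of books+crate of tools: weight 15, pallet count 15, value 118
- pallet of tiles+carton of books+case of wine: weight 14, pallet count 19, value 117
- pallet of tiles+crate of tools: weight 12, pallet count 12, value 89
- case of wine+crate of tools: weight 19, pallet count 20, value 89
Best: $118.

$118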